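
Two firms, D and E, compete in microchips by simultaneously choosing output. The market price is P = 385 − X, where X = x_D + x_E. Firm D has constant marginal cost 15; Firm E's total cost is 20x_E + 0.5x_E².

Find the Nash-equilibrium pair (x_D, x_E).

149, 72

Firm D's profit: π = x_D(385 − (x_D + x_E)) − 15x_D.
∂π/∂x_D = 370 − 2x_D − x_E = 0, so x_D = 185 − 0.5x_E.
For E: ∂π/∂x_E = 365 − 3x_E − x_D = 0 ⇒ x_E = 365/3 − (1/3)x_D.
Solving the two reaction functions simultaneously: (1 − (−0.5)(−1/3))x_D = 185 − 0.5·(365/3), so (5/6)x_D = 745/6 and x_D = 149.
Then x_E = 365/3 − (1/3)·149 = 72.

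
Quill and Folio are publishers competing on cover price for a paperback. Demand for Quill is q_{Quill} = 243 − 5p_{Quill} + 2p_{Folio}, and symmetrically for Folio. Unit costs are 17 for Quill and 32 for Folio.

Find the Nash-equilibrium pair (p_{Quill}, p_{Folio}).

Quill's profit: π = (p_{Quill} − 17)(243 − 5p_{Quill} + 2p_{Folio}).
∂π/∂p_{Quill} = 328 − 10p_{Quill} + 2p_{Folio} = 0 ⇒ p_{Quill} = 32.8 + 0.2p_{Folio}.
Similarly p_{Folio} = 40.3 + 0.2p_{Quill}.
Substituting the second reaction function into the first: p_{Quill} = 32.8 + 0.2(40.3 + 0.2p_{Quill}), which gives 0.96p_{Quill} = 40.86 ⇒ p_{Quill} = 42.5625.
Then p_{Folio} = 40.3 + 0.2·42.5625 = 48.8125.

42.5625, 48.8125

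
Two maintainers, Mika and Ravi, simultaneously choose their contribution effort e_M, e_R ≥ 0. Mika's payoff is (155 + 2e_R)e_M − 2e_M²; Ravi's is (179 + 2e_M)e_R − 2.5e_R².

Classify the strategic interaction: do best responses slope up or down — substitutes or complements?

Expanding Mika's payoff: 155e_M + 2e_Re_M − 2e_M².
∂π/∂e_M = 155 + 2e_R − 4e_M = 0, so e_M = 38.75 + 0.5e_R.
The best-response slope de_M/de_R = 0.5 > 0: the reaction function is upward-sloping, so the choices are strategic complements.

strategic complements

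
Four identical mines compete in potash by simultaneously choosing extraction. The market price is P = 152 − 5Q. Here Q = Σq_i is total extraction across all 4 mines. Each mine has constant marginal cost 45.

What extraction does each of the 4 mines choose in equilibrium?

A representative mine's profit is π_i = q_i(152 − 5Q) − 45q_i, with Q = q_i + Σ_{j≠i} q_j.
First-order condition: 107 − 10q_i − 5Σ_{j≠i} q_j = 0.
Imposing symmetry (q_j = q for all j) turns Σ_{j≠i} q_j into 3q, so 107 = 25q and q = 4.28.

4.28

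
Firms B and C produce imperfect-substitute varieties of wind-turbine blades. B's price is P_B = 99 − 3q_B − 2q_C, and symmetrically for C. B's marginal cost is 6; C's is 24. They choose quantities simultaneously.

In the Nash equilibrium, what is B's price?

Firm B's profit: π = q_B(99 − 3q_B − 2q_C) − 6q_B.
∂π/∂q_B = 93 − 6q_B − 2q_C = 0 ⇒ q_B = 15.5 − (1/3)q_C.
Similarly q_C = 12.5 − (1/3)q_B.
Solving the two reaction functions simultaneously: (1 − (−1/3)(−1/3))q_B = 15.5 − (1/3)·12.5, so (8/9)q_B = 34/3 and q_B = 12.75.
Then q_C = 12.5 − (1/3)·12.75 = 8.25.
P_B = 99 − 3·12.75 − 2·8.25 = 44.25.

44.25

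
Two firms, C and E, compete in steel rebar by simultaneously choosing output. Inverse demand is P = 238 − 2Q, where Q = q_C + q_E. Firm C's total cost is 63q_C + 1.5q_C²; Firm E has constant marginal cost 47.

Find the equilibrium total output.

Firm C's profit: π = q_C(238 − 2(q_C + q_E)) − 63q_C − 1.5q_C².
∂π/∂q_C = 175 − 7q_C − 2q_E = 0, so q_C = 25 − (2/7)q_E.
For E: ∂π/∂q_E = 191 − 4q_E − 2q_C = 0 ⇒ q_E = 47.75 − 0.5q_C.
Solving the two reaction functions simultaneously: (1 − (−2/7)(−0.5))q_C = 25 − (2/7)·47.75, so (6/7)q_C = 159/14 and q_C = 13.25.
Then q_E = 47.75 − 0.5·13.25 = 41.125.
Total output: 13.25 + 41.125 = 54.375.

54.375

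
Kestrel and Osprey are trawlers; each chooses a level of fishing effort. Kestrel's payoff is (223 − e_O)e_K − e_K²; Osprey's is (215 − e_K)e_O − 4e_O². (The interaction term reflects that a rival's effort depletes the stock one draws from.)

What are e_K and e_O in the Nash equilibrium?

Expanding Kestrel's payoff: 223e_K − e_Oe_K − e_K².
∂π/∂e_K = 223 − e_O − 2e_K = 0, so e_K = 111.5 − 0.5e_O.
Likewise for Osprey: e_O = 26.875 − 0.125e_K.
Plugging e_O into Kestrel's best response: e_K = 111.5 − 0.5(26.875 − 0.125e_K) ⇒ 0.9375e_K = 98.0625, so e_K = 104.6.
Then e_O = 26.875 − 0.125·104.6 = 13.8.

104.6, 13.8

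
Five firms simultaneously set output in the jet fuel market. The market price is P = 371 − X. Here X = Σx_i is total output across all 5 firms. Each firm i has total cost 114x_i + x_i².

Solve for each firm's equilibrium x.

A representative firm's profit is π_i = x_i(371 − X) − 114x_i − x_i², with X = x_i + Σ_{j≠i} x_j.
First-order condition: 257 − 4x_i − Σ_{j≠i} x_j = 0.
In a symmetric equilibrium every firm chooses the same x, so Σ_{j≠i} x_j = 4x. The condition becomes 257 − 8x = 0, giving x = 257/8 = 32.125.

32.125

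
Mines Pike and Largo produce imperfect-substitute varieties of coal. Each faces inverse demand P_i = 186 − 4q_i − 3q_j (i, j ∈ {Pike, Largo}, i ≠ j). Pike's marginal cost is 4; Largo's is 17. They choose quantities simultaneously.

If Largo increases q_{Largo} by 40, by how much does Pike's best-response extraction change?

-15

Mine Pike's profit: π = q_{Pike}(186 − 4q_{Pike} − 3q_{Largo}) − 4q_{Pike}.
∂π/∂q_{Pike} = 182 − 8q_{Pike} − 3q_{Largo} = 0 ⇒ q_{Pike} = 22.75 − 0.375q_{Largo}.
The reaction-function slope is −0.375, so a 40-unit rise in q_{Largo} moves q_{Pike} by −0.375 × 40 = −15. Pike's best response falls — the actions are strategic substitutes.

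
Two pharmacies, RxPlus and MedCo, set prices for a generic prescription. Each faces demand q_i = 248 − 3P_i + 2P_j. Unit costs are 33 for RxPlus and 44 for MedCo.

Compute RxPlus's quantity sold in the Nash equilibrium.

RxPlus's profit: π = (P_{RxPlus} − 33)(248 − 3P_{RxPlus} + 2P_{MedCo}).
∂π/∂P_{RxPlus} = 347 − 6P_{RxPlus} + 2P_{MedCo} = 0 ⇒ P_{RxPlus} = 347/6 + (1/3)P_{MedCo}.
Similarly P_{MedCo} = 190/3 + (1/3)P_{RxPlus}.
Substituting the second reaction function into the first: P_{RxPlus} = 347/6 + (1/3)(190/3 + (1/3)P_{RxPlus}), which gives (8/9)P_{RxPlus} = 1421/18 ⇒ P_{RxPlus} = 88.8125.
Then P_{MedCo} = 190/3 + (1/3)·88.8125 = 92.9375.
q_{RxPlus} = 248 − 3·88.8125 + 2·92.9375 = 167.4375.

167.4375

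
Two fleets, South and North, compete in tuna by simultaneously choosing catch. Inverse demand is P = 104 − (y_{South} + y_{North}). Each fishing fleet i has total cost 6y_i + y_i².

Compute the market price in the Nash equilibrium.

Fishing fleet South's profit: π = y_{South}(104 − (y_{South} + y_{North})) − 6y_{South} − y_{South}².
∂π/∂y_{South} = 98 − 4y_{South} − y_{North} = 0, so y_{South} = 24.5 − 0.25y_{North}.
The game is symmetric, so in equilibrium y_{North} = y_{South}: the reaction function gives 1.25y_{South} = 24.5, hence y_{South} = 19.6.
Equilibrium price: P = 104 − 39.2 = 64.8.

64.8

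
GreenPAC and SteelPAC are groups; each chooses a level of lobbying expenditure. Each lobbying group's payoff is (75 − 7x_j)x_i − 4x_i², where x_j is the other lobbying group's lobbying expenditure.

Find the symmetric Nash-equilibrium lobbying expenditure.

5

GreenPAC's payoff is (75 − 7x_S)x_G − 4x_G².
∂π/∂x_G = 75 − 7x_S − 8x_G = 0, so x_G = 9.375 − 0.875x_S.
Setting x_G = x_S in the reaction function: x_G = 9.375 − 0.875x_G, so x_G = 9.375 / 1.875 = 5.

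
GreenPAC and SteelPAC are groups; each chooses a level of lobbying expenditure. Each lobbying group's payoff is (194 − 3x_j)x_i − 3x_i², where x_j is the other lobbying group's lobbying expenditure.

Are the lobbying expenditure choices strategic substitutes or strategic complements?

strategic substitutes

GreenPAC's payoff is (194 − 3x_S)x_G − 3x_G².
∂π/∂x_G = 194 − 3x_S − 6x_G = 0, so x_G = 97/3 − 0.5x_S.
The best-response slope dx_G/dx_S = −0.5 < 0: the reaction function is downward-sloping, so the choices are strategic substitutes.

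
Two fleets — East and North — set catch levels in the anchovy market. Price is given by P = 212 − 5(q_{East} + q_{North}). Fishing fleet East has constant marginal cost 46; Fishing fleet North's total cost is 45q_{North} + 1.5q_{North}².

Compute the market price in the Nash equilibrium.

109

Fishing fleet East's profit: π = q_{East}(212 − 5(q_{East} + q_{North})) − 46q_{East}.
∂π/∂q_{East} = 166 − 10q_{East} − 5q_{North} = 0, so q_{East} = 16.6 − 0.5q_{North}.
For North: ∂π/∂q_{North} = 167 − 13q_{North} − 5q_{East} = 0 ⇒ q_{North} = 167/13 − (5/13)q_{East}.
Plugging q_{North} into East's best response: q_{East} = 16.6 − 0.5(167/13 − (5/13)q_{East}) ⇒ (21/26)q_{East} = 1323/130, so q_{East} = 12.6.
Then q_{North} = 167/13 − (5/13)·12.6 = 8.
Equilibrium price: P = 212 − 5·20.6 = 109.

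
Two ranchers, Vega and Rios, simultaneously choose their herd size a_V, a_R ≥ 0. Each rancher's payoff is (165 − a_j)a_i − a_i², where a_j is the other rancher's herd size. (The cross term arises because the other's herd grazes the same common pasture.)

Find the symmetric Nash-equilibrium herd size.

Vega's payoff is (165 − a_R)a_V − a_V².
∂π/∂a_V = 165 − a_R − 2a_V = 0, so a_V = 82.5 − 0.5a_R.
Setting a_V = a_R in the reaction function: a_V = 82.5 − 0.5a_V, so a_V = 82.5 / 1.5 = 55.

55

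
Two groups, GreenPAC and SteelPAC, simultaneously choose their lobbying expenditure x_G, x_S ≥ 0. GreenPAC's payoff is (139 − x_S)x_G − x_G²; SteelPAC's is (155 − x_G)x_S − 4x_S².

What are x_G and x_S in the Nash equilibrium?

63.8, 11.4

Expanding GreenPAC's payoff: 139x_G − x_Sx_G − x_G².
∂π/∂x_G = 139 − x_S − 2x_G = 0, so x_G = 69.5 − 0.5x_S.
Likewise for SteelPAC: x_S = 19.375 − 0.125x_G.
Plugging x_S into GreenPAC's best response: x_G = 69.5 − 0.5(19.375 − 0.125x_G) ⇒ 0.9375x_G = 59.8125, so x_G = 63.8.
Then x_S = 19.375 − 0.125·63.8 = 11.4.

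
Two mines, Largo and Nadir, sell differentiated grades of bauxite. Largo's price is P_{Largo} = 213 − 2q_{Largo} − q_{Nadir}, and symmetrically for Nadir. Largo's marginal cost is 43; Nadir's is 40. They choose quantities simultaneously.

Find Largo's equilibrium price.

Mine Largo's profit: π = q_{Largo}(213 − 2q_{Largo} − q_{Nadir}) − 43q_{Largo}.
∂π/∂q_{Largo} = 170 − 4q_{Largo} − q_{Nadir} = 0 ⇒ q_{Largo} = 42.5 − 0.25q_{Nadir}.
Similarly q_{Nadir} = 43.25 − 0.25q_{Largo}.
Solving the two reaction functions simultaneously: (1 − (−0.25)(−0.25))q_{Largo} = 42.5 − 0.25·43.25, so 0.9375q_{Largo} = 31.6875 and q_{Largo} = 33.8.
Then q_{Nadir} = 43.25 − 0.25·33.8 = 34.8.
P_{Largo} = 213 − 2·33.8 − 34.8 = 110.6.

110.6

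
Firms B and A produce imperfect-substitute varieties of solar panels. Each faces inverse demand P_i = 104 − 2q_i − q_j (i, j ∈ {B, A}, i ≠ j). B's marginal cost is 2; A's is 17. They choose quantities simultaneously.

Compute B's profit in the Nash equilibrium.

915.92

Firm B's profit: π = q_B(104 − 2q_B − q_A) − 2q_B.
∂π/∂q_B = 102 − 4q_B − q_A = 0 ⇒ q_B = 25.5 − 0.25q_A.
Similarly q_A = 21.75 − 0.25q_B.
Solving the two reaction functions simultaneously: (1 − (−0.25)(−0.25))q_B = 25.5 − 0.25·21.75, so 0.9375q_B = 20.0625 and q_B = 21.4.
Then q_A = 21.75 − 0.25·21.4 = 16.4.
P_B = 104 − 2·21.4 − 16.4 = 44.8.
Profit = (44.8 − 2)·21.4 = 915.92.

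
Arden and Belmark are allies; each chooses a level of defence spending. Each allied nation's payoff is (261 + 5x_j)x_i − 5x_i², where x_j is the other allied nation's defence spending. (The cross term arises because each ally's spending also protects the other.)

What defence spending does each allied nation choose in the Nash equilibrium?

Arden's payoff is (261 + 5x_B)x_A − 5x_A².
∂π/∂x_A = 261 + 5x_B − 10x_A = 0, so x_A = 26.1 + 0.5x_B.
The game is symmetric, so in equilibrium x_B = x_A: the reaction function gives 0.5x_A = 26.1, hence x_A = 52.2.

52.2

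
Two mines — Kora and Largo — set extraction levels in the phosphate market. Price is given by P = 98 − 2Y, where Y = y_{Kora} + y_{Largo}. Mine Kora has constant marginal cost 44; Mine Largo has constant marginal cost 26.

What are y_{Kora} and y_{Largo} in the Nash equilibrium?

Mine Kora's profit: π = y_{Kora}(98 − 2(y_{Kora} + y_{Largo})) − 44y_{Kora}.
∂π/∂y_{Kora} = 54 − 4y_{Kora} − 2y_{Largo} = 0, so y_{Kora} = 13.5 − 0.5y_{Largo}.
By the same steps for Largo: y_{Largo} = 18 − 0.5y_{Kora}.
Substituting the second reaction function into the first: y_{Kora} = 13.5 − 0.5(18 − 0.5y_{Kora}), which gives 0.75y_{Kora} = 4.5 ⇒ y_{Kora} = 6.
Then y_{Largo} = 18 − 0.5·6 = 15.

6, 15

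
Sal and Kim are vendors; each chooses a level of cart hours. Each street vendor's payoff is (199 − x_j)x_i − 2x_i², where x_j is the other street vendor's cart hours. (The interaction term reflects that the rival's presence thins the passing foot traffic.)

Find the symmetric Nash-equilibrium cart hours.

Sal's payoff is (199 − x_K)x_S − 2x_S².
∂π/∂x_S = 199 − x_K − 4x_S = 0, so x_S = 49.75 − 0.25x_K.
Setting x_S = x_K in the reaction function: x_S = 49.75 − 0.25x_S, so x_S = 49.75 / 1.25 = 39.8.

39.8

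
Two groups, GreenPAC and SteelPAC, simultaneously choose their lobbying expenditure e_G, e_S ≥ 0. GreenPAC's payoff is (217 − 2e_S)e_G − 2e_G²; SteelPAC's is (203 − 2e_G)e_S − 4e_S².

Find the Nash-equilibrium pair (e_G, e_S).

Expanding GreenPAC's payoff: 217e_G − 2e_Se_G − 2e_G².
∂π/∂e_G = 217 − 2e_S − 4e_G = 0, so e_G = 54.25 − 0.5e_S.
Likewise for SteelPAC: e_S = 25.375 − 0.25e_G.
Substituting the second reaction function into the first: e_G = 54.25 − 0.5(25.375 − 0.25e_G), which gives 0.875e_G = 41.5625 ⇒ e_G = 47.5.
Then e_S = 25.375 − 0.25·47.5 = 13.5.

47.5, 13.5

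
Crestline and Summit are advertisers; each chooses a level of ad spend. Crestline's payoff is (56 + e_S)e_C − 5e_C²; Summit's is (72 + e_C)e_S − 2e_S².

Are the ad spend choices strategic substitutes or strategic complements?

strategic complements

Expanding Crestline's payoff: 56e_C + e_Se_C − 5e_C².
∂π/∂e_C = 56 + e_S − 10e_C = 0, so e_C = 5.6 + 0.1e_S.
The best-response slope de_C/de_S = 0.1 > 0: the reaction function is upward-sloping, so the choices are strategic complements.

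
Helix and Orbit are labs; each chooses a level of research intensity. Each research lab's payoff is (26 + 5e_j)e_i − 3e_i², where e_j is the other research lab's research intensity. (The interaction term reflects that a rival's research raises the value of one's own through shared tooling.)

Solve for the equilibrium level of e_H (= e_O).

Helix's payoff is (26 + 5e_O)e_H − 3e_H².
∂π/∂e_H = 26 + 5e_O − 6e_H = 0, so e_H = 13/3 + (5/6)e_O.
Setting e_H = e_O in the reaction function: e_H = 13/3 + (5/6)e_H, so e_H = (13/3) / (1/6) = 26.

26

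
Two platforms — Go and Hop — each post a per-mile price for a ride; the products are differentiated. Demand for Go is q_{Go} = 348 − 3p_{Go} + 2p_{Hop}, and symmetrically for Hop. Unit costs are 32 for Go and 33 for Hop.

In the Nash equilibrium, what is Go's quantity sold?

237.5625

Go's profit: π = (p_{Go} − 32)(348 − 3p_{Go} + 2p_{Hop}).
∂π/∂p_{Go} = 444 − 6p_{Go} + 2p_{Hop} = 0 ⇒ p_{Go} = 74 + (1/3)p_{Hop}.
Similarly p_{Hop} = 74.5 + (1/3)p_{Go}.
Solving the two reaction functions simultaneously: (1 − (1/3)(1/3))p_{Go} = 74 + (1/3)·74.5, so (8/9)p_{Go} = 593/6 and p_{Go} = 111.1875.
Then p_{Hop} = 74.5 + (1/3)·111.1875 = 111.5625.
q_{Go} = 348 − 3·111.1875 + 2·111.5625 = 237.5625.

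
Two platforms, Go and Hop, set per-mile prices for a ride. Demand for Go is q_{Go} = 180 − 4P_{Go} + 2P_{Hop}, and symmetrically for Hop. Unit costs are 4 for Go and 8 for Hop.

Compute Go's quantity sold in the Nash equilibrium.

116.8

Go's profit: π = (P_{Go} − 4)(180 − 4P_{Go} + 2P_{Hop}).
∂π/∂P_{Go} = 196 − 8P_{Go} + 2P_{Hop} = 0 ⇒ P_{Go} = 24.5 + 0.25P_{Hop}.
Similarly P_{Hop} = 26.5 + 0.25P_{Go}.
Plugging P_{Hop} into Go's best response: P_{Go} = 24.5 + 0.25(26.5 + 0.25P_{Go}) ⇒ 0.9375P_{Go} = 31.125, so P_{Go} = 33.2.
Then P_{Hop} = 26.5 + 0.25·33.2 = 34.8.
q_{Go} = 180 − 4·33.2 + 2·34.8 = 116.8.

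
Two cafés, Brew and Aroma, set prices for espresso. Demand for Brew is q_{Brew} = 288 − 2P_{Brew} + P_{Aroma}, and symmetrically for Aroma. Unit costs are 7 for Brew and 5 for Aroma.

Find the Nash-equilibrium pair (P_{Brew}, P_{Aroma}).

100.4, 99.6

Brew's profit: π = (P_{Brew} − 7)(288 − 2P_{Brew} + P_{Aroma}).
∂π/∂P_{Brew} = 302 − 4P_{Brew} + P_{Aroma} = 0 ⇒ P_{Brew} = 75.5 + 0.25P_{Aroma}.
Similarly P_{Aroma} = 74.5 + 0.25P_{Brew}.
Solving the two reaction functions simultaneously: (1 − (0.25)(0.25))P_{Brew} = 75.5 + 0.25·74.5, so 0.9375P_{Brew} = 94.125 and P_{Brew} = 100.4.
Then P_{Aroma} = 74.5 + 0.25·100.4 = 99.6.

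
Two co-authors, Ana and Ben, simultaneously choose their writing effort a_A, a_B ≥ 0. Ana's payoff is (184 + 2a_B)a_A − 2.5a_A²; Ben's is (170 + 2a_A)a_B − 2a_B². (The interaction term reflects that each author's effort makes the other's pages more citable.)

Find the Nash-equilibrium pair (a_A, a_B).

67.25, 76.125

Expanding Ana's payoff: 184a_A + 2a_Ba_A − 2.5a_A².
∂π/∂a_A = 184 + 2a_B − 5a_A = 0, so a_A = 36.8 + 0.4a_B.
Likewise for Ben: a_B = 42.5 + 0.5a_A.
Substituting the second reaction function into the first: a_A = 36.8 + 0.4(42.5 + 0.5a_A), which gives 0.8a_A = 53.8 ⇒ a_A = 67.25.
Then a_B = 42.5 + 0.5·67.25 = 76.125.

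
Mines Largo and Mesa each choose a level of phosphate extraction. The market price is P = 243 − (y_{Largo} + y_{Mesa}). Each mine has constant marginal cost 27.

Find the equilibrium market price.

99

Mine Largo's profit: π = y_{Largo}(243 − (y_{Largo} + y_{Mesa})) − 27y_{Largo}.
∂π/∂y_{Largo} = 216 − 2y_{Largo} − y_{Mesa} = 0, so y_{Largo} = 108 − 0.5y_{Mesa}.
By symmetry y_{Mesa} = y_{Largo}; substituting into the reaction function, 1.5y_{Largo} = 108 and y_{Largo} = 72.
Equilibrium price: P = 243 − 144 = 99.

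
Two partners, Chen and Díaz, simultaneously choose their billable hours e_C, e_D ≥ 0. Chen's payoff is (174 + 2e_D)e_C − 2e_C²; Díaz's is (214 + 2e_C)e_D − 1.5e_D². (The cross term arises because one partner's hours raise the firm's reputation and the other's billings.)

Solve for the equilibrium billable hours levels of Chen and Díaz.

118.75, 150.5

Expanding Chen's payoff: 174e_C + 2e_De_C − 2e_C².
∂π/∂e_C = 174 + 2e_D − 4e_C = 0, so e_C = 43.5 + 0.5e_D.
Likewise for Díaz: e_D = 214/3 + (2/3)e_C.
Substituting the second reaction function into the first: e_C = 43.5 + 0.5(214/3 + (2/3)e_C), which gives (2/3)e_C = 475/6 ⇒ e_C = 118.75.
Then e_D = 214/3 + (2/3)·118.75 = 150.5.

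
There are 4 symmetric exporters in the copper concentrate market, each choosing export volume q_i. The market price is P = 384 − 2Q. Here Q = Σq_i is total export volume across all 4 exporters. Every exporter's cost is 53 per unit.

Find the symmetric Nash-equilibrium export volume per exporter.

33.1

A representative exporter's profit is π_i = q_i(384 − 2Q) − 53q_i, with Q = q_i + Σ_{j≠i} q_j.
First-order condition: 331 − 4q_i − 2Σ_{j≠i} q_j = 0.
With identical exporters, set every q_j = q: then 331 − 4q − 6q = 0, i.e. q = 331/10 = 33.1.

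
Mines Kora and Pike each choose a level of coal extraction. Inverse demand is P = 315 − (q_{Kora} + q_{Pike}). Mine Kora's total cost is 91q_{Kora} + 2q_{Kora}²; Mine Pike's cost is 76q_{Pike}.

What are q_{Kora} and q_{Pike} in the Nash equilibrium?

19, 110

Mine Kora's profit: π = q_{Kora}(315 − (q_{Kora} + q_{Pike})) − 91q_{Kora} − 2q_{Kora}².
∂π/∂q_{Kora} = 224 − 6q_{Kora} − q_{Pike} = 0, so q_{Kora} = 112/3 − (1/6)q_{Pike}.
For Pike: ∂π/∂q_{Pike} = 239 − 2q_{Pike} − q_{Kora} = 0 ⇒ q_{Pike} = 119.5 − 0.5q_{Kora}.
Solving the two reaction functions simultaneously: (1 − (−1/6)(−0.5))q_{Kora} = 112/3 − (1/6)·119.5, so (11/12)q_{Kora} = 209/12 and q_{Kora} = 19.
Then q_{Pike} = 119.5 − 0.5·19 = 110.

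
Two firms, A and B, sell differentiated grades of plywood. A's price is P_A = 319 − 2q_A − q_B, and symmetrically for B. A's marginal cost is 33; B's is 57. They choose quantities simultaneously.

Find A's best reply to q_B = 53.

58.25

Firm A's profit: π = q_A(319 − 2q_A − q_B) − 33q_A.
∂π/∂q_A = 286 − 4q_A − q_B = 0 ⇒ q_A = 71.5 − 0.25q_B.
At q_B = 53: q_A = 71.5 − 0.25·53 = 58.25.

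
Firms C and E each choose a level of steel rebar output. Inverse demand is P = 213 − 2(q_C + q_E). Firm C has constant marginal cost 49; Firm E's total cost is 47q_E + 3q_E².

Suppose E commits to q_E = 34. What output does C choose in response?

Firm C's profit: π = q_C(213 − 2(q_C + q_E)) − 49q_C.
∂π/∂q_C = 164 − 4q_C − 2q_E = 0, so q_C = 41 − 0.5q_E.
At q_E = 34: q_C = 41 − 0.5·34 = 24.

24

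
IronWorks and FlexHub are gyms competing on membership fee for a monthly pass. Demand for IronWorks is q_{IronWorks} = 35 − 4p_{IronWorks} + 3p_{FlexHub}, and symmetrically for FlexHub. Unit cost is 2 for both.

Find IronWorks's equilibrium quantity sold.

26.4

IronWorks's profit: π = (p_{IronWorks} − 2)(35 − 4p_{IronWorks} + 3p_{FlexHub}).
∂π/∂p_{IronWorks} = 43 − 8p_{IronWorks} + 3p_{FlexHub} = 0 ⇒ p_{IronWorks} = 5.375 + 0.375p_{FlexHub}.
The game is symmetric, so in equilibrium p_{FlexHub} = p_{IronWorks}: the reaction function gives 0.625p_{IronWorks} = 5.375, hence p_{IronWorks} = 8.6.
q_{IronWorks} = 35 − 4·8.6 + 3·8.6 = 26.4.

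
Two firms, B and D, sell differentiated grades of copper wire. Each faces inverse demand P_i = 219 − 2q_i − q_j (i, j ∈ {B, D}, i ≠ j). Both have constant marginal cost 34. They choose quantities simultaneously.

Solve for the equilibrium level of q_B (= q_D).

37

Firm B's profit: π = q_B(219 − 2q_B − q_D) − 34q_B.
∂π/∂q_B = 185 − 4q_B − q_D = 0 ⇒ q_B = 46.25 − 0.25q_D.
By symmetry q_D = q_B; substituting into the reaction function, 1.25q_B = 46.25 and q_B = 37.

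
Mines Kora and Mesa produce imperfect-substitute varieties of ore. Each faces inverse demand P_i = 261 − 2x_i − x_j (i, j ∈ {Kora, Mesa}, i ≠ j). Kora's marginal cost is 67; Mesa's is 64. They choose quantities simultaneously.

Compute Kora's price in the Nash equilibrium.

Mine Kora's profit: π = x_{Kora}(261 − 2x_{Kora} − x_{Mesa}) − 67x_{Kora}.
∂π/∂x_{Kora} = 194 − 4x_{Kora} − x_{Mesa} = 0 ⇒ x_{Kora} = 48.5 − 0.25x_{Mesa}.
Similarly x_{Mesa} = 49.25 − 0.25x_{Kora}.
Substituting the second reaction function into the first: x_{Kora} = 48.5 − 0.25(49.25 − 0.25x_{Kora}), which gives 0.9375x_{Kora} = 36.1875 ⇒ x_{Kora} = 38.6.
Then x_{Mesa} = 49.25 − 0.25·38.6 = 39.6.
P_{Kora} = 261 − 2·38.6 − 39.6 = 144.2.

144.2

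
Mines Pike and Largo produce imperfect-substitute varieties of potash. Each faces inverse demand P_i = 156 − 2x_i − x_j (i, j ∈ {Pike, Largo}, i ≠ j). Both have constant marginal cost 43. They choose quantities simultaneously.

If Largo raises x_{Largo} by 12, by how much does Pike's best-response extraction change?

-3

Mine Pike's profit: π = x_{Pike}(156 − 2x_{Pike} − x_{Largo}) − 43x_{Pike}.
∂π/∂x_{Pike} = 113 − 4x_{Pike} − x_{Largo} = 0 ⇒ x_{Pike} = 28.25 − 0.25x_{Largo}.
The reaction-function slope is −0.25, so a 12-unit rise in x_{Largo} moves x_{Pike} by −0.25 × 12 = −3. Pike's best response falls — the actions are strategic substitutes.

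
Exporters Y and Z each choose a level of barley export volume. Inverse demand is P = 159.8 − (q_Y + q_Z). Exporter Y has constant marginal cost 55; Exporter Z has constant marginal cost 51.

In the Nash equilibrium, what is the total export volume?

Exporter Y's profit: π = q_Y(159.8 − (q_Y + q_Z)) − 55q_Y.
∂π/∂q_Y = 104.8 − 2q_Y − q_Z = 0, so q_Y = 52.4 − 0.5q_Z.
By the same steps for Z: q_Z = 54.4 − 0.5q_Y.
Solving the two reaction functions simultaneously: (1 − (−0.5)(−0.5))q_Y = 52.4 − 0.5·54.4, so 0.75q_Y = 25.2 and q_Y = 33.6.
Then q_Z = 54.4 − 0.5·33.6 = 37.6.
Total export volume: 33.6 + 37.6 = 71.2.

71.2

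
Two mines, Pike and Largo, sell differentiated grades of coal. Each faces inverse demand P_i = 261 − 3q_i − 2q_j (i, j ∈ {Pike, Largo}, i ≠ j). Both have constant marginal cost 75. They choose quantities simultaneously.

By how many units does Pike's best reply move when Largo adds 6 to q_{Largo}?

Mine Pike's profit: π = q_{Pike}(261 − 3q_{Pike} − 2q_{Largo}) − 75q_{Pike}.
∂π/∂q_{Pike} = 186 − 6q_{Pike} − 2q_{Largo} = 0 ⇒ q_{Pike} = 31 − (1/3)q_{Largo}.
The reaction-function slope is −1/3, so a 6-unit rise in q_{Largo} moves q_{Pike} by −1/3 × 6 = −2. Pike's best response falls — the actions are strategic substitutes.

-2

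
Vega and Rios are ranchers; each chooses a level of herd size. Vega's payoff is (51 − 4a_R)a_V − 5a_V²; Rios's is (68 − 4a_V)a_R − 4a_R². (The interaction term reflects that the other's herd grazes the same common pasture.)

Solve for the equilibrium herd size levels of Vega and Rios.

2.125, 7.4375

Expanding Vega's payoff: 51a_V − 4a_Ra_V − 5a_V².
∂π/∂a_V = 51 − 4a_R − 10a_V = 0, so a_V = 5.1 − 0.4a_R.
Likewise for Rios: a_R = 8.5 − 0.5a_V.
Substituting the second reaction function into the first: a_V = 5.1 − 0.4(8.5 − 0.5a_V), which gives 0.8a_V = 1.7 ⇒ a_V = 2.125.
Then a_R = 8.5 − 0.5·2.125 = 7.4375.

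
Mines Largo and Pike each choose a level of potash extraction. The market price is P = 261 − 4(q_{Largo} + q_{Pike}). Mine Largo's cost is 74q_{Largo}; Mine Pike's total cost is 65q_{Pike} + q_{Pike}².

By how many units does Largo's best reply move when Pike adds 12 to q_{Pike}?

Mine Largo's profit: π = q_{Largo}(261 − 4(q_{Largo} + q_{Pike})) − 74q_{Largo}.
∂π/∂q_{Largo} = 187 − 8q_{Largo} − 4q_{Pike} = 0, so q_{Largo} = 23.375 − 0.5q_{Pike}.
The reaction-function slope is −0.5, so a 12-unit rise in q_{Pike} moves q_{Largo} by −0.5 × 12 = −6. Largo's best response falls — the actions are strategic substitutes.

-6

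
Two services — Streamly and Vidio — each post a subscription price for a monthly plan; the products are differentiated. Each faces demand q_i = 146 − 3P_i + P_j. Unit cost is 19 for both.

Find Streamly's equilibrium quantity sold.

64.8

Streamly's profit: π = (P_{Streamly} − 19)(146 − 3P_{Streamly} + P_{Vidio}).
∂π/∂P_{Streamly} = 203 − 6P_{Streamly} + P_{Vidio} = 0 ⇒ P_{Streamly} = 203/6 + (1/6)P_{Vidio}.
Setting P_{Streamly} = P_{Vidio} in the reaction function: P_{Streamly} = 203/6 + (1/6)P_{Streamly}, so P_{Streamly} = (203/6) / (5/6) = 40.6.
q_{Streamly} = 146 − 3·40.6 + 40.6 = 64.8.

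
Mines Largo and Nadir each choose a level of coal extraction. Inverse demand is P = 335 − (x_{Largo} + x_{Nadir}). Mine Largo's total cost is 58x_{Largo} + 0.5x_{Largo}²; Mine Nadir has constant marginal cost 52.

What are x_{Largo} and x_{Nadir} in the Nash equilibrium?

Mine Largo's profit: π = x_{Largo}(335 − (x_{Largo} + x_{Nadir})) − 58x_{Largo} − 0.5x_{Largo}².
∂π/∂x_{Largo} = 277 − 3x_{Largo} − x_{Nadir} = 0, so x_{Largo} = 277/3 − (1/3)x_{Nadir}.
For Nadir: ∂π/∂x_{Nadir} = 283 − 2x_{Nadir} − x_{Largo} = 0 ⇒ x_{Nadir} = 141.5 − 0.5x_{Largo}.
Plugging x_{Nadir} into Largo's best response: x_{Largo} = 277/3 − (1/3)(141.5 − 0.5x_{Largo}) ⇒ (5/6)x_{Largo} = 271/6, so x_{Largo} = 54.2.
Then x_{Nadir} = 141.5 − 0.5·54.2 = 114.4.

54.2, 114.4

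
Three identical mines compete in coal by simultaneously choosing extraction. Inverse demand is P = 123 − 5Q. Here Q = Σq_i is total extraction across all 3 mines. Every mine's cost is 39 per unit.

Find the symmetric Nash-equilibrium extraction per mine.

4.2

A representative mine's profit is π_i = q_i(123 − 5Q) − 39q_i, with Q = q_i + Σ_{j≠i} q_j.
First-order condition: 84 − 10q_i − 5Σ_{j≠i} q_j = 0.
Imposing symmetry (q_j = q for all j) turns Σ_{j≠i} q_j into 2q, so 84 = 20q and q = 4.2.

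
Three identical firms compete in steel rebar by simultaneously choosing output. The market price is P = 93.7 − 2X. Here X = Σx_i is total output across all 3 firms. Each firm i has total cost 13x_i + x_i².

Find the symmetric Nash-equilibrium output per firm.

A representative firm's profit is π_i = x_i(93.7 − 2X) − 13x_i − x_i², with X = x_i + Σ_{j≠i} x_j.
First-order condition: 80.7 − 6x_i − 2Σ_{j≠i} x_j = 0.
In a symmetric equilibrium every firm chooses the same x, so Σ_{j≠i} x_j = 2x. The condition becomes 80.7 − 10x = 0, giving x = 80.7/10 = 8.07.

8.07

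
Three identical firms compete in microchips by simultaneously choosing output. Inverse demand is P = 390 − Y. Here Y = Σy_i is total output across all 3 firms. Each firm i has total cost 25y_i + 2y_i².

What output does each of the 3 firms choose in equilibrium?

A representative firm's profit is π_i = y_i(390 − Y) − 25y_i − 2y_i², with Y = y_i + Σ_{j≠i} y_j.
First-order condition: 365 − 6y_i − Σ_{j≠i} y_j = 0.
With identical firms, set every y_j = y: then 365 − 6y − 2y = 0, i.e. y = 365/8 = 45.625.

45.625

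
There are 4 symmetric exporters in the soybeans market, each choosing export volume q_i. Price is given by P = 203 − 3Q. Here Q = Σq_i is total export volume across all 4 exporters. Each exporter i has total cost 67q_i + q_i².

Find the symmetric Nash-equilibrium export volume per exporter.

8

A representative exporter's profit is π_i = q_i(203 − 3Q) − 67q_i − q_i², with Q = q_i + Σ_{j≠i} q_j.
First-order condition: 136 − 8q_i − 3Σ_{j≠i} q_j = 0.
Imposing symmetry (q_j = q for all j) turns Σ_{j≠i} q_j into 3q, so 136 = 17q and q = 8.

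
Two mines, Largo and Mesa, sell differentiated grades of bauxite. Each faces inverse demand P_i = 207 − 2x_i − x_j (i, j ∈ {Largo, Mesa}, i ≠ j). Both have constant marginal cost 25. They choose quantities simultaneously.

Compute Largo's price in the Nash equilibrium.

97.8

Mine Largo's profit: π = x_{Largo}(207 − 2x_{Largo} − x_{Mesa}) − 25x_{Largo}.
∂π/∂x_{Largo} = 182 − 4x_{Largo} − x_{Mesa} = 0 ⇒ x_{Largo} = 45.5 − 0.25x_{Mesa}.
The game is symmetric, so in equilibrium x_{Mesa} = x_{Largo}: the reaction function gives 1.25x_{Largo} = 45.5, hence x_{Largo} = 36.4.
P_{Largo} = 207 − 2·36.4 − 36.4 = 97.8.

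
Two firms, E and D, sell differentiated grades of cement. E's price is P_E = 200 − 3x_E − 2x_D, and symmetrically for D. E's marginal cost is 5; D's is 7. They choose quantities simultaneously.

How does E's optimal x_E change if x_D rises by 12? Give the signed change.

-4

Firm E's profit: π = x_E(200 − 3x_E − 2x_D) − 5x_E.
∂π/∂x_E = 195 − 6x_E − 2x_D = 0 ⇒ x_E = 32.5 − (1/3)x_D.
The reaction-function slope is −1/3, so a 12-unit rise in x_D moves x_E by −1/3 × 12 = −4. E's best response falls — the actions are strategic substitutes.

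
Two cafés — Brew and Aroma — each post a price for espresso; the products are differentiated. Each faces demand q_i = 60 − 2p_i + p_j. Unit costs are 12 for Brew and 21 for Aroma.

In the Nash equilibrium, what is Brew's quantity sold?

34.4

Brew's profit: π = (p_{Brew} − 12)(60 − 2p_{Brew} + p_{Aroma}).
∂π/∂p_{Brew} = 84 − 4p_{Brew} + p_{Aroma} = 0 ⇒ p_{Brew} = 21 + 0.25p_{Aroma}.
Similarly p_{Aroma} = 25.5 + 0.25p_{Brew}.
Plugging p_{Aroma} into Brew's best response: p_{Brew} = 21 + 0.25(25.5 + 0.25p_{Brew}) ⇒ 0.9375p_{Brew} = 27.375, so p_{Brew} = 29.2.
Then p_{Aroma} = 25.5 + 0.25·29.2 = 32.8.
q_{Brew} = 60 − 2·29.2 + 32.8 = 34.4.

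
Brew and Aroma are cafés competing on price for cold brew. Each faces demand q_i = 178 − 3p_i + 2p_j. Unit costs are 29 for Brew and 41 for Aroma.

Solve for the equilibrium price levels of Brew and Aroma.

Brew's profit: π = (p_{Brew} − 29)(178 − 3p_{Brew} + 2p_{Aroma}).
∂π/∂p_{Brew} = 265 − 6p_{Brew} + 2p_{Aroma} = 0 ⇒ p_{Brew} = 265/6 + (1/3)p_{Aroma}.
Similarly p_{Aroma} = 301/6 + (1/3)p_{Brew}.
Plugging p_{Aroma} into Brew's best response: p_{Brew} = 265/6 + (1/3)(301/6 + (1/3)p_{Brew}) ⇒ (8/9)p_{Brew} = 548/9, so p_{Brew} = 68.5.
Then p_{Aroma} = 301/6 + (1/3)·68.5 = 73.

68.5, 73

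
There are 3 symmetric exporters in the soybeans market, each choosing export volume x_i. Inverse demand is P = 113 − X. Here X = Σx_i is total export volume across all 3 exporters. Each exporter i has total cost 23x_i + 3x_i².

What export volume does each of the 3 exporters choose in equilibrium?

9

A representative exporter's profit is π_i = x_i(113 − X) − 23x_i − 3x_i², with X = x_i + Σ_{j≠i} x_j.
First-order condition: 90 − 8x_i − Σ_{j≠i} x_j = 0.
With identical exporters, set every x_j = x: then 90 − 8x − 2x = 0, i.e. x = 90/10 = 9.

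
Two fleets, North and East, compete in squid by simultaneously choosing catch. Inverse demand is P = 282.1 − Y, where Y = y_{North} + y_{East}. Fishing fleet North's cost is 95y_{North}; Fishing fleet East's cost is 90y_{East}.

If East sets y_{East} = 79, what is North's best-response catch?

54.05

Fishing fleet North's profit: π = y_{North}(282.1 − (y_{North} + y_{East})) − 95y_{North}.
∂π/∂y_{North} = 187.1 − 2y_{North} − y_{East} = 0, so y_{North} = 93.55 − 0.5y_{East}.
At y_{East} = 79: y_{North} = 93.55 − 0.5·79 = 54.05.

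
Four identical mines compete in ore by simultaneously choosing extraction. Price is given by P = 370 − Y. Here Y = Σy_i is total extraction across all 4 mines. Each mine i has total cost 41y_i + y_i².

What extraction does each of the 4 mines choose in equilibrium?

47

A representative mine's profit is π_i = y_i(370 − Y) − 41y_i − y_i², with Y = y_i + Σ_{j≠i} y_j.
First-order condition: 329 − 4y_i − Σ_{j≠i} y_j = 0.
With identical mines, set every y_j = y: then 329 − 4y − 3y = 0, i.e. y = 329/7 = 47.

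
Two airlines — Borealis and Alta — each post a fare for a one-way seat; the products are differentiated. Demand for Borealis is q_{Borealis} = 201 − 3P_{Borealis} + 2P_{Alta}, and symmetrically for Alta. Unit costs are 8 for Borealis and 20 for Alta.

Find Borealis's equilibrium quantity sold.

151.5

Borealis's profit: π = (P_{Borealis} − 8)(201 − 3P_{Borealis} + 2P_{Alta}).
∂π/∂P_{Borealis} = 225 − 6P_{Borealis} + 2P_{Alta} = 0 ⇒ P_{Borealis} = 37.5 + (1/3)P_{Alta}.
Similarly P_{Alta} = 43.5 + (1/3)P_{Borealis}.
Solving the two reaction functions simultaneously: (1 − (1/3)(1/3))P_{Borealis} = 37.5 + (1/3)·43.5, so (8/9)P_{Borealis} = 52 and P_{Borealis} = 58.5.
Then P_{Alta} = 43.5 + (1/3)·58.5 = 63.
q_{Borealis} = 201 − 3·58.5 + 2·63 = 151.5.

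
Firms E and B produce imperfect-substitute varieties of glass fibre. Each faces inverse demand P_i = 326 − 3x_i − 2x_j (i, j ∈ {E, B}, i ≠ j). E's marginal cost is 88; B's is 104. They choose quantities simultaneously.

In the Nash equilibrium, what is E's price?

Firm E's profit: π = x_E(326 − 3x_E − 2x_B) − 88x_E.
∂π/∂x_E = 238 − 6x_E − 2x_B = 0 ⇒ x_E = 119/3 − (1/3)x_B.
Similarly x_B = 37 − (1/3)x_E.
Solving the two reaction functions simultaneously: (1 − (−1/3)(−1/3))x_E = 119/3 − (1/3)·37, so (8/9)x_E = 82/3 and x_E = 30.75.
Then x_B = 37 − (1/3)·30.75 = 26.75.
P_E = 326 − 3·30.75 − 2·26.75 = 180.25.

180.25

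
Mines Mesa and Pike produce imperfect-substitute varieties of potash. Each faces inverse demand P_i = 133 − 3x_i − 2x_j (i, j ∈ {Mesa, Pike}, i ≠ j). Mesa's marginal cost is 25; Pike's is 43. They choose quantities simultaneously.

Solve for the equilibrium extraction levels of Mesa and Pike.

Mine Mesa's profit: π = x_{Mesa}(133 − 3x_{Mesa} − 2x_{Pike}) − 25x_{Mesa}.
∂π/∂x_{Mesa} = 108 − 6x_{Mesa} − 2x_{Pike} = 0 ⇒ x_{Mesa} = 18 − (1/3)x_{Pike}.
Similarly x_{Pike} = 15 − (1/3)x_{Mesa}.
Solving the two reaction functions simultaneously: (1 − (−1/3)(−1/3))x_{Mesa} = 18 − (1/3)·15, so (8/9)x_{Mesa} = 13 and x_{Mesa} = 14.625.
Then x_{Pike} = 15 − (1/3)·14.625 = 10.125.

14.625, 10.125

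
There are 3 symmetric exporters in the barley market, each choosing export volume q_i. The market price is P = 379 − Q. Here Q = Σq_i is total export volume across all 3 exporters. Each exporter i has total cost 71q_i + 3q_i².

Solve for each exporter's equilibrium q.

A representative exporter's profit is π_i = q_i(379 − Q) − 71q_i − 3q_i², with Q = q_i + Σ_{j≠i} q_j.
First-order condition: 308 − 8q_i − Σ_{j≠i} q_j = 0.
With identical exporters, set every q_j = q: then 308 − 8q − 2q = 0, i.e. q = 308/10 = 30.8.

30.8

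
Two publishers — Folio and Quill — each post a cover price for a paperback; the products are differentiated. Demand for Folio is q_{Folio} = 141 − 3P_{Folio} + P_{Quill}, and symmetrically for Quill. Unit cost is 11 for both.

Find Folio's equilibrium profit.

1699.32

Folio's profit: π = (P_{Folio} − 11)(141 − 3P_{Folio} + P_{Quill}).
∂π/∂P_{Folio} = 174 − 6P_{Folio} + P_{Quill} = 0 ⇒ P_{Folio} = 29 + (1/6)P_{Quill}.
Setting P_{Folio} = P_{Quill} in the reaction function: P_{Folio} = 29 + (1/6)P_{Folio}, so P_{Folio} = 29 / (5/6) = 34.8.
q_{Folio} = 141 − 3·34.8 + 34.8 = 71.4.
Profit = (34.8 − 11)·71.4 = 1699.32.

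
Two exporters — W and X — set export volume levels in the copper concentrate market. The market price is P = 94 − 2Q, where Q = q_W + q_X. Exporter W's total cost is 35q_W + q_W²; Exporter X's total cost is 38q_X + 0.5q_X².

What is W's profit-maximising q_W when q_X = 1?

Exporter W's profit: π = q_W(94 − 2(q_W + q_X)) − 35q_W − q_W².
∂π/∂q_W = 59 − 6q_W − 2q_X = 0, so q_W = 59/6 − (1/3)q_X.
At q_X = 1: q_W = 59/6 − (1/3)·1 = 9.5.

9.5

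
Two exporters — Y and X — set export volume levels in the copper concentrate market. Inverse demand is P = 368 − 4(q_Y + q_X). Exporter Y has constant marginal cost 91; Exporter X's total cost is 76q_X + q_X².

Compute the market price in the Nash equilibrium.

191.125

Exporter Y's profit: π = q_Y(368 − 4(q_Y + q_X)) − 91q_Y.
∂π/∂q_Y = 277 − 8q_Y − 4q_X = 0, so q_Y = 34.625 − 0.5q_X.
For X: ∂π/∂q_X = 292 − 10q_X − 4q_Y = 0 ⇒ q_X = 29.2 − 0.4q_Y.
Substituting the second reaction function into the first: q_Y = 34.625 − 0.5(29.2 − 0.4q_Y), which gives 0.8q_Y = 20.025 ⇒ q_Y = 801/32.
Then q_X = 29.2 − 0.4·(801/32) = 19.1875.
Equilibrium price: P = 368 − 4·(1415/32) = 191.125.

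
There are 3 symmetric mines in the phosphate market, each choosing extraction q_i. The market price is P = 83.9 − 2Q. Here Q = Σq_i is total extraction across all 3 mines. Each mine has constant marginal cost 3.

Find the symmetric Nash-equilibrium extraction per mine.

A representative mine's profit is π_i = q_i(83.9 − 2Q) − 3q_i, with Q = q_i + Σ_{j≠i} q_j.
First-order condition: 80.9 − 4q_i − 2Σ_{j≠i} q_j = 0.
In a symmetric equilibrium every mine chooses the same q, so Σ_{j≠i} q_j = 2q. The condition becomes 80.9 − 8q = 0, giving q = 80.9/8 = 10.1125.

10.1125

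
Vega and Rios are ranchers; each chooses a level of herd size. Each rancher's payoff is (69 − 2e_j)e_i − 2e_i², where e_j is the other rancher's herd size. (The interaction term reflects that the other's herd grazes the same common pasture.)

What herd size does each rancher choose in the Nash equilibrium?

Vega's payoff is (69 − 2e_R)e_V − 2e_V².
∂π/∂e_V = 69 − 2e_R − 4e_V = 0, so e_V = 17.25 − 0.5e_R.
Setting e_V = e_R in the reaction function: e_V = 17.25 − 0.5e_V, so e_V = 17.25 / 1.5 = 11.5.

11.5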